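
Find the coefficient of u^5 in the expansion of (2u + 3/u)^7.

1344

General term: C(7,j)·(2u)^j·(3/u)^(7-j), with u-exponent 1j − 1(7−j) = 2j − 7.
Set 2j − 7 = 5: j = 6.
C(7,6) = 7; 2^6 = 64; 3^1 = 3.
Coefficient = 7 · 64 · 3 = 1344.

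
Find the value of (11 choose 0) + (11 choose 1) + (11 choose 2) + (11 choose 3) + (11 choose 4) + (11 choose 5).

1024

1 + 11 + 55 + 165 + 330 + 462 = 1024.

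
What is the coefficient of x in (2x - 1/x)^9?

4032

General term: C(9,j)·(2x)^j·(-1/x)^(9-j), with x-exponent 1j − 1(9−j) = 2j − 9.
Set 2j − 9 = 1: j = 5.
C(9,5) = 126; 2^5 = 32; (-1)^4 = 1.
Coefficient = 126 · 32 · 1 = 4032.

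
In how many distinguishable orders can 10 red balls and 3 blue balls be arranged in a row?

286

Choose positions for the red balls: C(13,10) = 286.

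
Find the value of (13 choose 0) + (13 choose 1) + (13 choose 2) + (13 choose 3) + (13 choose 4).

1093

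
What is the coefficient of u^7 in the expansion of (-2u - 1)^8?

1024

The general term is C(8,j)·(-2u)^j·(-1)^(8-j); the u^7 term has j = 7.
C(8,7) = 8.
Coefficient = C(8,7) · (-2)^7 · (-1)^1 = 8 · (-128) · (-1) = 1024.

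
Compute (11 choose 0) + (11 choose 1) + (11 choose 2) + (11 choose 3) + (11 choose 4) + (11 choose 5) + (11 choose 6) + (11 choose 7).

1 + 11 + 55 + 165 + 330 + 462 + 462 + 330 = 1816.

1816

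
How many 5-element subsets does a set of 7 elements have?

21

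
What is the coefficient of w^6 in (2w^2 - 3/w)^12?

43110144

General term: C(12,j)·(2w^2)^j·(-3/w)^(12-j), with w-exponent 2j − 1(12−j) = 3j − 12.
Set 3j − 12 = 6: j = 6.
C(12,6) = 924; 2^6 = 64; (-3)^6 = 729.
Coefficient = 924 · 64 · 729 = 43110144.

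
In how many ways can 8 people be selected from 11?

165

This is C(11,8) = 165.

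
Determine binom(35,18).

C(35,18) = C(35,17) by symmetry.
C(35,17) = (35·34·33·32·31·30·29·28·27·26·25·24·23·22·21·20·19) / 17! = 1613955767240110694400000 / 355687428096000 = 4537567650.

4537567650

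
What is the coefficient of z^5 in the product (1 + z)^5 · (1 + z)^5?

(1 + z)^5(1 + z)^5 = (1 + z)^10, so the coefficient of z^5 is C(10,5)·1^5 = 252·1 = 252.

252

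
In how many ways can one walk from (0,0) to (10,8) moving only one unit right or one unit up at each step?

43758

Each path is a sequence of 18 steps with 10 rights: C(18,10) = 43758.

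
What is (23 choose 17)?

C(23,17) = C(23,6) by symmetry.
C(23,6) = (23·22·21·20·19·18) / 6! = 72681840 / 720 = 100947.

100947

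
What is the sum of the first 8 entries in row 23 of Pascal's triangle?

1 + 23 + 253 + 1771 + 8855 + 33649 + 100947 + 245157 = 390656.

390656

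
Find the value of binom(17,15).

C(17,15) = C(17,2) by symmetry.
C(17,2) = (17·16) / 2! = 272 / 2 = 136.

136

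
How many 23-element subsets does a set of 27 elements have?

17550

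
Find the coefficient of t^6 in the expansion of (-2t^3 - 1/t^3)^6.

240

General term: C(6,j)·(-2t^3)^j·(-1/t^3)^(6-j), with t-exponent 3j − 3(6−j) = 6j − 18.
Set 6j − 18 = 6: j = 4.
C(6,4) = 15; (-2)^4 = 16; (-1)^2 = 1.
Coefficient = 15 · 16 · 1 = 240.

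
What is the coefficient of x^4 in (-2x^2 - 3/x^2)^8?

48384

General term: C(8,j)·(-2x^2)^j·(-3/x^2)^(8-j), with x-exponent 2j − 2(8−j) = 4j − 16.
Set 4j − 16 = 4: j = 5.
C(8,5) = 56; (-2)^5 = -32; (-3)^3 = -27.
Coefficient = 56 · (-32) · (-27) = 48384.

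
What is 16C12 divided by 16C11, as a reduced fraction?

C(n,k+1)/C(n,k) = (n−k)/(k+1) = (16−11)/(11+1) = 5/12.

5/12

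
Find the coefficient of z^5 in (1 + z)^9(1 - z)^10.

-36

Coefficient of z^5 = Σ_{j} C(9,j)·1^j·C(10,5-j)·(-1)^(5-j) for j from 0 to 5.
= (-252) + 1890 + (-4320) + 3780 + (-1260) + 126 = -36.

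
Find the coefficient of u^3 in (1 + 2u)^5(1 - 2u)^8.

Coefficient of u^3 = Σ_{j} C(5,j)·2^j·C(8,3-j)·(-2)^(3-j) for j from 0 to 3.
= (-448) + 1120 + (-640) + 80 = 112.

112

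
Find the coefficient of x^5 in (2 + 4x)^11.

30277632

The general term is C(11,j)·(2)^j·(4x)^(11-j); the x^5 term has j = 6.
C(11,6) = 462.
Coefficient = C(11,6) · 2^6 · 4^5 = 462 · 64 · 1024 = 30277632.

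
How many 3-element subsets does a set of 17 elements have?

680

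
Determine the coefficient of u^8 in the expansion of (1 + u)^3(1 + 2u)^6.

Coefficient of u^8 = Σ_{j} C(3,j)·1^j·C(6,8-j)·2^(8-j) for j from 2 to 3.
= 192 + 192 = 384.

384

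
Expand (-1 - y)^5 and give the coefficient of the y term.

The general term is C(5,j)·(-1)^j·(-y)^(5-j); the y^1 term has j = 4.
C(5,4) = 5.
Coefficient = C(5,4) · (-1)^1 = 5 · (-1) = -5.

-5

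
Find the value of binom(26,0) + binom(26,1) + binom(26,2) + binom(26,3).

1 + 26 + 325 + 2600 = 2952.

2952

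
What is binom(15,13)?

105

C(15,13) = C(15,2) by symmetry.
C(15,2) = (15·14) / 2! = 210 / 2 = 105.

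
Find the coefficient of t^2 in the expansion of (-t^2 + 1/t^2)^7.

General term: C(7,j)·(-t^2)^j·(1/t^2)^(7-j), with t-exponent 2j − 2(7−j) = 4j − 14.
Set 4j − 14 = 2: j = 4.
C(7,4) = 35; (-1)^4 = 1; 1^3 = 1.
Coefficient = 35 · 1 · 1 = 35.

35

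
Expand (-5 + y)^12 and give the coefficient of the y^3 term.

The general term is C(12,j)·(-5)^j·(y)^(12-j); the y^3 term has j = 9.
C(12,9) = 220.
Coefficient = C(12,9) · (-5)^9 = 220 · (-1953125) = -429687500.

-429687500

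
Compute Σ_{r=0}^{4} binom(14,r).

1471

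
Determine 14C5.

2002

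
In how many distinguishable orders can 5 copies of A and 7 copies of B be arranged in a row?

Choose positions for the A's: C(12,5) = 792.

792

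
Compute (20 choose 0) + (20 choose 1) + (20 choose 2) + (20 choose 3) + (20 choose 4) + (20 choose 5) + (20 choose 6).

1 + 20 + 190 + 1140 + 4845 + 15504 + 38760 = 60460.

60460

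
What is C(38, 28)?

472733756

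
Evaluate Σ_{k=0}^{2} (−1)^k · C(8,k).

The partial alternating sum Σ_{k=0}^{2} (−1)^k C(8,k) = (−1)^2 C(7,2) = 21.

21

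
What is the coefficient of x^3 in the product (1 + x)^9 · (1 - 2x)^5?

Coefficient of x^3 = Σ_{j} C(9,j)·1^j·C(5,3-j)·(-2)^(3-j) for j from 0 to 3.
= (-80) + 360 + (-360) + 84 = 4.

4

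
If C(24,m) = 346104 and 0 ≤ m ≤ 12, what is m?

C(24,m) increases on 0 ≤ m ≤ 12. C(24,6) = 134596 and C(24,7) = 346104, so m = 7.

7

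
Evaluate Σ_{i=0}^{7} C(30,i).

1 + 30 + 435 + 4060 + 27405 + 142506 + 593775 + 2035800 = 2804012.

2804012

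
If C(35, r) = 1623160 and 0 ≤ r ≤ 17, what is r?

C(35,r) increases on 0 ≤ r ≤ 17. C(35,5) = 324632 and C(35,6) = 1623160, so r = 6.

6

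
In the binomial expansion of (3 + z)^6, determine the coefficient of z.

1458

The general term is C(6,j)·(3)^j·(z)^(6-j); the z^1 term has j = 5.
C(6,5) = 6.
Coefficient = C(6,5) · 3^5 = 6 · 243 = 1458.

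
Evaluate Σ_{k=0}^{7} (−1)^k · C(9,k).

-8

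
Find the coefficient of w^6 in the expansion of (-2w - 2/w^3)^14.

General term: C(14,j)·(-2w)^j·(-2/w^3)^(14-j), with w-exponent 1j − 3(14−j) = 4j − 42.
Set 4j − 42 = 6: j = 12.
C(14,12) = 91; (-2)^12 = 4096; (-2)^2 = 4.
Coefficient = 91 · 4096 · 4 = 1490944.

1490944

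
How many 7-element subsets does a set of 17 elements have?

19448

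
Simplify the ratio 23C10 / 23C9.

C(n,k+1)/C(n,k) = (n−k)/(k+1) = (23−9)/(9+1) = 14/10 = 7/5.

7/5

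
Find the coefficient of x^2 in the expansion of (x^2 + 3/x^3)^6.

135

General term: C(6,j)·(x^2)^j·(3/x^3)^(6-j), with x-exponent 2j − 3(6−j) = 5j − 18.
Set 5j − 18 = 2: j = 4.
C(6,4) = 15; 1^4 = 1; 3^2 = 9.
Coefficient = 15 · 1 · 9 = 135.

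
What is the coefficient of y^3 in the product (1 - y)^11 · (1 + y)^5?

Coefficient of y^3 = Σ_{j} C(11,j)·(-1)^j·C(5,3-j)·1^(3-j) for j from 0 to 3.
= 10 + (-110) + 275 + (-165) = 10.

10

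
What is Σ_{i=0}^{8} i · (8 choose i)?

Differentiating (1+x)^8 and setting x=1: Σ i·C(8,i) = 8·2^7 = 1024.

1024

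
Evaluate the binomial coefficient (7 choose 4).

35

C(7,4) = C(7,3) by symmetry.
C(7,3) = (7·6·5) / 3! = 210 / 6 = 35.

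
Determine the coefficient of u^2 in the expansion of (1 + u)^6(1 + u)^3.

36

Coefficient of u^2 = Σ_{j} C(6,j)·C(3,2-j) for j from 0 to 2.
= 3 + 18 + 15 = 36.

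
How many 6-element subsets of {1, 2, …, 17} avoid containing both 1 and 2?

11011

All 6-subsets: C(17,6) = 12376. Those containing both fixed elements: C(15,4) = 1365.
12376 − 1365 = 11011.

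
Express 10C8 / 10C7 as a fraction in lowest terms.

3/8

C(n,k+1)/C(n,k) = (n−k)/(k+1) = (10−7)/(7+1) = 3/8.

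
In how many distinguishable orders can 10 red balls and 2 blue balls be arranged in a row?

66

Choose positions for the red balls: C(12,10) = 66.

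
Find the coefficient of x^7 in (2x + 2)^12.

3244032

The general term is C(12,j)·(2x)^j·(2)^(12-j); the x^7 term has j = 7.
C(12,7) = 792.
Coefficient = C(12,7) · 2^7 · 2^5 = 792 · 128 · 32 = 3244032.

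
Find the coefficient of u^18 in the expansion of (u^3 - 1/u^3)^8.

General term: C(8,j)·(u^3)^j·(-1/u^3)^(8-j), with u-exponent 3j − 3(8−j) = 6j − 24.
Set 6j − 24 = 18: j = 7.
C(8,7) = 8; 1^7 = 1; (-1)^1 = -1.
Coefficient = 8 · 1 · (-1) = -8.

-8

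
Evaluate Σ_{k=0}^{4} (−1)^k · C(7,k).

15

The partial alternating sum Σ_{k=0}^{4} (−1)^k C(7,k) = (−1)^4 C(6,4) = 15.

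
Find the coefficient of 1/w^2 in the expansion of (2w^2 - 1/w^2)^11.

14784

General term: C(11,j)·(2w^2)^j·(-1/w^2)^(11-j), with w-exponent 2j − 2(11−j) = 4j − 22.
Set 4j − 22 = -2: j = 5.
C(11,5) = 462; 2^5 = 32; (-1)^6 = 1.
Coefficient = 462 · 32 · 1 = 14784.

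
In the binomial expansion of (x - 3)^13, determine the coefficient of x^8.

The general term is C(13,j)·(x)^j·(-3)^(13-j); the x^8 term has j = 8.
C(13,8) = 1287.
Coefficient = C(13,8) · (-3)^5 = 1287 · (-243) = -312741.

-312741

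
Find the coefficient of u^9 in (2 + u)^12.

The general term is C(12,j)·(2)^j·(u)^(12-j); the u^9 term has j = 3.
C(12,3) = 220.
Coefficient = C(12,3) · 2^3 = 220 · 8 = 1760.

1760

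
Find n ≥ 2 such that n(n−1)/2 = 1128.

48

n(n−1)/2 = 1128 ⇒ n(n−1) = 2256. Since 48·47 = 2256, n = 48.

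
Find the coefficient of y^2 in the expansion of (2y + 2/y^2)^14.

16400384

General term: C(14,j)·(2y)^j·(2/y^2)^(14-j), with y-exponent 1j − 2(14−j) = 3j − 28.
Set 3j − 28 = 2: j = 10.
C(14,10) = 1001; 2^10 = 1024; 2^4 = 16.
Coefficient = 1001 · 1024 · 16 = 16400384.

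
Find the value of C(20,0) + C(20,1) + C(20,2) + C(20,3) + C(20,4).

6196

1 + 20 + 190 + 1140 + 4845 = 6196.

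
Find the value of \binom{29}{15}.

77558760

C(29,15) = C(29,14) by symmetry.
C(29,14) = (29·28·27·26·25·24·23·22·21·20·19·18·17·16) / 14! = 6761440164390912000 / 87178291200 = 77558760.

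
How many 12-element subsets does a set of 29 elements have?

51895935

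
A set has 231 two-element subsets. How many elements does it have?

22

n(n−1)/2 = 231 ⇒ n(n−1) = 462. Since 22·21 = 462, n = 22.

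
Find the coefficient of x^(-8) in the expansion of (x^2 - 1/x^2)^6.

General term: C(6,j)·(x^2)^j·(-1/x^2)^(6-j), with x-exponent 2j − 2(6−j) = 4j − 12.
Set 4j − 12 = -8: j = 1.
C(6,1) = 6; 1^1 = 1; (-1)^5 = -1.
Coefficient = 6 · 1 · (-1) = -6.

-6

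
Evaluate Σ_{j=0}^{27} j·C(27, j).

Since j·C(27,j) = 27·C(26,j−1), the sum is 27·2^26 = 27·67108864 = 1811939328.

1811939328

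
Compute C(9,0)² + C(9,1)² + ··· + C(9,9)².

48620

Σ C(9,i)² is the coefficient of x^9 in (1+x)^9(1+x)^9 = (1+x)^18, i.e. C(18,9) = 48620.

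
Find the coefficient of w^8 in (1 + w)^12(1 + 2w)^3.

Coefficient of w^8 = Σ_{j} C(12,j)·1^j·C(3,8-j)·2^(8-j) for j from 5 to 8.
= 6336 + 11088 + 4752 + 495 = 22671.

22671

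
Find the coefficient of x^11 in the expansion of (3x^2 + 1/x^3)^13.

General term: C(13,j)·(3x^2)^j·(1/x^3)^(13-j), with x-exponent 2j − 3(13−j) = 5j − 39.
Set 5j − 39 = 11: j = 10.
C(13,10) = 286; 3^10 = 59049; 1^3 = 1.
Coefficient = 286 · 59049 · 1 = 16888014.

16888014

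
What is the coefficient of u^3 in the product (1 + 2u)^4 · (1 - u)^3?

Coefficient of u^3 = Σ_{j} C(4,j)·2^j·C(3,3-j)·(-1)^(3-j) for j from 0 to 3.
= (-1) + 24 + (-72) + 32 = -17.

-17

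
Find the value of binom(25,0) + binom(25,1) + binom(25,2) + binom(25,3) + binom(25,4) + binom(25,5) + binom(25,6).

245506

1 + 25 + 300 + 2300 + 12650 + 53130 + 177100 = 245506.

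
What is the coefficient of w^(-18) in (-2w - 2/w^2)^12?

General term: C(12,j)·(-2w)^j·(-2/w^2)^(12-j), with w-exponent 1j − 2(12−j) = 3j − 24.
Set 3j − 24 = -18: j = 2.
C(12,2) = 66; (-2)^2 = 4; (-2)^10 = 1024.
Coefficient = 66 · 4 · 1024 = 270336.

270336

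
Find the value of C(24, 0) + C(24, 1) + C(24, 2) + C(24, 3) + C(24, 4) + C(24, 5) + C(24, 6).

190051

1 + 24 + 276 + 2024 + 10626 + 42504 + 134596 = 190051.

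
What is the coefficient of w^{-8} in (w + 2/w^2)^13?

219648

General term: C(13,j)·(w)^j·(2/w^2)^(13-j), with w-exponent 1j − 2(13−j) = 3j − 26.
Set 3j − 26 = -8: j = 6.
C(13,6) = 1716; 1^6 = 1; 2^7 = 128.
Coefficient = 1716 · 1 · 128 = 219648.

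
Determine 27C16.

13037895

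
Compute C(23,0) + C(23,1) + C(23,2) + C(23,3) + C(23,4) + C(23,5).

1 + 23 + 253 + 1771 + 8855 + 33649 = 44552.

44552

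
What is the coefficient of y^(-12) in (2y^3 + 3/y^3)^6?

2916

General term: C(6,j)·(2y^3)^j·(3/y^3)^(6-j), with y-exponent 3j − 3(6−j) = 6j − 18.
Set 6j − 18 = -12: j = 1.
C(6,1) = 6; 2^1 = 2; 3^5 = 243.
Coefficient = 6 · 2 · 243 = 2916.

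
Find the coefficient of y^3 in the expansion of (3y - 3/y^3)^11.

9743085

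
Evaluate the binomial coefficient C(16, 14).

120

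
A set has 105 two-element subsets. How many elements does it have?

15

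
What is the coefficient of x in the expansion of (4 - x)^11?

-11534336

The general term is C(11,j)·(4)^j·(-x)^(11-j); the x^1 term has j = 10.
C(11,10) = 11.
Coefficient = C(11,10) · 4^10 · (-1)^1 = 11 · 1048576 · (-1) = -11534336.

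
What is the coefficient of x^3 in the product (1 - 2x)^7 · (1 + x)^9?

56

Coefficient of x^3 = Σ_{j} C(7,j)·(-2)^j·C(9,3-j)·1^(3-j) for j from 0 to 3.
= 84 + (-504) + 756 + (-280) = 56.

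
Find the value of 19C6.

27132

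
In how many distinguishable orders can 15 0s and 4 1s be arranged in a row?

Choose positions for the 0s: C(19,15) = 3876.

3876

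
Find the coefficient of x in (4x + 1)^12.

48

The general term is C(12,j)·(4x)^j·(1)^(12-j); the x^1 term has j = 1.
C(12,1) = 12.
Coefficient = C(12,1) · 4^1 = 12 · 4 = 48.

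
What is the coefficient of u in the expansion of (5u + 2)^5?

400

The general term is C(5,j)·(5u)^j·(2)^(5-j); the u^1 term has j = 1.
C(5,1) = 5.
Coefficient = C(5,1) · 5^1 · 2^4 = 5 · 5 · 16 = 400.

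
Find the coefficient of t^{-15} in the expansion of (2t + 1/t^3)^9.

General term: C(9,j)·(2t)^j·(1/t^3)^(9-j), with t-exponent 1j − 3(9−j) = 4j − 27.
Set 4j − 27 = -15: j = 3.
C(9,3) = 84; 2^3 = 8; 1^6 = 1.
Coefficient = 84 · 8 · 1 = 672.

672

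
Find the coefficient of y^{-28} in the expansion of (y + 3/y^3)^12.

General term: C(12,j)·(y)^j·(3/y^3)^(12-j), with y-exponent 1j − 3(12−j) = 4j − 36.
Set 4j − 36 = -28: j = 2.
C(12,2) = 66; 1^2 = 1; 3^10 = 59049.
Coefficient = 66 · 1 · 59049 = 3897234.

3897234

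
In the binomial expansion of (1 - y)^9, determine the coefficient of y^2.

The general term is C(9,j)·(1)^j·(-y)^(9-j); the y^2 term has j = 7.
C(9,7) = 36.
Coefficient = C(9,7) = 36.

36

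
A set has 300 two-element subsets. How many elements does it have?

25

n(n−1)/2 = 300 ⇒ n(n−1) = 600. Since 25·24 = 600, n = 25.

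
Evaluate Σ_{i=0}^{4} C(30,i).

1 + 30 + 435 + 4060 + 27405 = 31931.

31931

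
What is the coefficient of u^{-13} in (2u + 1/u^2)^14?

64064

General term: C(14,j)·(2u)^j·(1/u^2)^(14-j), with u-exponent 1j − 2(14−j) = 3j − 28.
Set 3j − 28 = -13: j = 5.
C(14,5) = 2002; 2^5 = 32; 1^9 = 1.
Coefficient = 2002 · 32 · 1 = 64064.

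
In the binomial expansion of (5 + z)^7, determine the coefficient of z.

The general term is C(7,j)·(5)^j·(z)^(7-j); the z^1 term has j = 6.
C(7,6) = 7.
Coefficient = C(7,6) · 5^6 = 7 · 15625 = 109375.

109375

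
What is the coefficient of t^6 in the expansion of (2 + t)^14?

The general term is C(14,j)·(2)^j·(t)^(14-j); the t^6 term has j = 8.
C(14,8) = 3003.
Coefficient = C(14,8) · 2^8 = 3003 · 256 = 768768.

768768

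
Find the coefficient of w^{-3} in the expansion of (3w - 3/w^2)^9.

2480058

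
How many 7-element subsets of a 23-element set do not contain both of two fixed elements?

224808

All 7-subsets: C(23,7) = 245157. Those containing both fixed elements: C(21,5) = 20349.
245157 − 20349 = 224808.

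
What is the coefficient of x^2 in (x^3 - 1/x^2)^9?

-126

General term: C(9,j)·(x^3)^j·(-1/x^2)^(9-j), with x-exponent 3j − 2(9−j) = 5j − 18.
Set 5j − 18 = 2: j = 4.
C(9,4) = 126; 1^4 = 1; (-1)^5 = -1.
Coefficient = 126 · 1 · (-1) = -126.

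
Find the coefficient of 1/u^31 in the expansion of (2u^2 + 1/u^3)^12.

24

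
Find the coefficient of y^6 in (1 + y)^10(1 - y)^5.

Coefficient of y^6 = Σ_{j} C(10,j)·1^j·C(5,6-j)·(-1)^(6-j) for j from 1 to 6.
= (-10) + 225 + (-1200) + 2100 + (-1260) + 210 = 65.

65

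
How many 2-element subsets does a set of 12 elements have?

66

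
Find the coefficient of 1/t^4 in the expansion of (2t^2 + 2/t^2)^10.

General term: C(10,j)·(2t^2)^j·(2/t^2)^(10-j), with t-exponent 2j − 2(10−j) = 4j − 20.
Set 4j − 20 = -4: j = 4.
C(10,4) = 210; 2^4 = 16; 2^6 = 64.
Coefficient = 210 · 16 · 64 = 215040.

215040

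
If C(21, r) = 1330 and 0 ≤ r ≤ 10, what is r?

C(21,r) increases on 0 ≤ r ≤ 10. C(21,2) = 210 and C(21,3) = 1330, so r = 3.

3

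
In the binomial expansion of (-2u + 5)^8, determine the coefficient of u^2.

The general term is C(8,j)·(-2u)^j·(5)^(8-j); the u^2 term has j = 2.
C(8,2) = 28.
Coefficient = C(8,2) · (-2)^2 · 5^6 = 28 · 4 · 15625 = 1750000.

1750000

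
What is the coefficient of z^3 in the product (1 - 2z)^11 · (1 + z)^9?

Coefficient of z^3 = Σ_{j} C(11,j)·(-2)^j·C(9,3-j)·1^(3-j) for j from 0 to 3.
= 84 + (-792) + 1980 + (-1320) = -48.

-48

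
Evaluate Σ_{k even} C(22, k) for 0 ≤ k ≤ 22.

2097152

Half of (1+1)^22 + (1−1)^22 gives the even-index sum: 2^21 = 2097152.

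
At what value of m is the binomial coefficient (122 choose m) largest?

61

C(122,m) is maximized at m = 122/2 = 61.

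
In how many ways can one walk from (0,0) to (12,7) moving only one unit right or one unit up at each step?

Each path is a sequence of 19 steps with 12 rights: C(19,12) = 50388.

50388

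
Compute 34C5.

278256

C(34,5) = (34·33·32·31·30) / 5! = 33390720 / 120 = 278256.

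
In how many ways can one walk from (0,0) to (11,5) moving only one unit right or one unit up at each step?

Each path is a sequence of 16 steps with 11 rights: C(16,11) = 4368.

4368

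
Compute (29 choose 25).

C(29,25) = C(29,4) by symmetry.
C(29,4) = (29·28·27·26) / 4! = 570024 / 24 = 23751.

23751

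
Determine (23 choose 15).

C(23,15) = C(23,8) by symmetry.
C(23,8) = (23·22·21·20·19·18·17·16) / 8! = 19769460480 / 40320 = 490314.

490314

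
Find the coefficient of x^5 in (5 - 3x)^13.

-122164453125

The general term is C(13,j)·(5)^j·(-3x)^(13-j); the x^5 term has j = 8.
C(13,8) = 1287.
Coefficient = C(13,8) · 5^8 · (-3)^5 = 1287 · 390625 · (-243) = -122164453125.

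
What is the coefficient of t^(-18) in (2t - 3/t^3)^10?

-2099520

General term: C(10,j)·(2t)^j·(-3/t^3)^(10-j), with t-exponent 1j − 3(10−j) = 4j − 30.
Set 4j − 30 = -18: j = 3.
C(10,3) = 120; 2^3 = 8; (-3)^7 = -2187.
Coefficient = 120 · 8 · (-2187) = -2099520.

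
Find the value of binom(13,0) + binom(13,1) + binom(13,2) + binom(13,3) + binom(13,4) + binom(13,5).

1 + 13 + 78 + 286 + 715 + 1287 = 2380.

2380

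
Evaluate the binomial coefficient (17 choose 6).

12376

C(17,6) = (17·16·15·14·13·12) / 6! = 8910720 / 720 = 12376.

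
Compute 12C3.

220

C(12,3) = (12·11·10) / 3! = 1320 / 6 = 220.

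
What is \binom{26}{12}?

C(26,12) = (26·25·24·23·22·21·20·19·18·17·16·15) / 12! = 4626053752320000 / 479001600 = 9657700.

9657700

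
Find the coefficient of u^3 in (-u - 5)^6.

2500

The general term is C(6,j)·(-u)^j·(-5)^(6-j); the u^3 term has j = 3.
C(6,3) = 20.
Coefficient = C(6,3) · (-1)^3 · (-5)^3 = 20 · (-1) · (-125) = 2500.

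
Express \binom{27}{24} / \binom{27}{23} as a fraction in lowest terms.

C(n,k+1)/C(n,k) = (n−k)/(k+1) = (27−23)/(23+1) = 4/24 = 1/6.

1/6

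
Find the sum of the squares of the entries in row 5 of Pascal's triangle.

252

By Vandermonde's identity, Σ C(5,j)² = C(10,5) = 252.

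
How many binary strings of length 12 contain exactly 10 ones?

66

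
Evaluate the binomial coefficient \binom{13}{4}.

C(13,4) = (13·12·11·10) / 4! = 17160 / 24 = 715.

715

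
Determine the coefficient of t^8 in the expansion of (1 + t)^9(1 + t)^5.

(1 + t)^9(1 + t)^5 = (1 + t)^14, so the coefficient of t^8 is C(14,8)·1^8 = 3003·1 = 3003.

3003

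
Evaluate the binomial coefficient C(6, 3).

20

C(6,3) = (6·5·4) / 3! = 120 / 6 = 20.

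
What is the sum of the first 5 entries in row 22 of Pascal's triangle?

1 + 22 + 231 + 1540 + 7315 = 9109.

9109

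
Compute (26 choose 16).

C(26,16) = C(26,10) by symmetry.
C(26,10) = (26·25·24·23·22·21·20·19·18·17) / 10! = 19275223968000 / 3628800 = 5311735.

5311735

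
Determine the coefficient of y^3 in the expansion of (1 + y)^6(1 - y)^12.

Coefficient of y^3 = Σ_{j} C(6,j)·1^j·C(12,3-j)·(-1)^(3-j) for j from 0 to 3.
= (-220) + 396 + (-180) + 20 = 16.

16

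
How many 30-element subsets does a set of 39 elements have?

211915132

C(39,30) = C(39,9) by symmetry.
C(39,9) = (39·38·37·36·35·34·33·32·31) / 9! = 76899763100160 / 362880 = 211915132.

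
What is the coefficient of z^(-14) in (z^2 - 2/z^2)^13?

292864

General term: C(13,j)·(z^2)^j·(-2/z^2)^(13-j), with z-exponent 2j − 2(13−j) = 4j − 26.
Set 4j − 26 = -14: j = 3.
C(13,3) = 286; 1^3 = 1; (-2)^10 = 1024.
Coefficient = 286 · 1 · 1024 = 292864.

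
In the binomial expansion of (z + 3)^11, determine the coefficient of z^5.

336798

The general term is C(11,j)·(z)^j·(3)^(11-j); the z^5 term has j = 5.
C(11,5) = 462.
Coefficient = C(11,5) · 3^6 = 462 · 729 = 336798.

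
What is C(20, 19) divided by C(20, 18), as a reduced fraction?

2/19

C(n,k+1)/C(n,k) = (n−k)/(k+1) = (20−18)/(18+1) = 2/19.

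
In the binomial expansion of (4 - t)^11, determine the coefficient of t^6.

The general term is C(11,j)·(4)^j·(-t)^(11-j); the t^6 term has j = 5.
C(11,5) = 462.
Coefficient = C(11,5) · 4^5 = 462 · 1024 = 473088.

473088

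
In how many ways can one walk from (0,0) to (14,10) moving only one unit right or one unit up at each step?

1961256

Each path is a sequence of 24 steps with 14 rights: C(24,14) = 1961256.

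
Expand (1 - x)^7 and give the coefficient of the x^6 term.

7

The general term is C(7,j)·(1)^j·(-x)^(7-j); the x^6 term has j = 1.
C(7,1) = 7.
Coefficient = C(7,1) = 7.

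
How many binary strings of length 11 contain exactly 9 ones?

Choose the 9 positions: C(11,9) = 55.

55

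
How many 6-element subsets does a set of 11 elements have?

462

C(11,6) = C(11,5) by symmetry.
C(11,5) = (11·10·9·8·7) / 5! = 55440 / 120 = 462.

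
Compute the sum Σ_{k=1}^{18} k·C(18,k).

2359296

Since k·C(18,k) = 18·C(17,k−1), the sum is 18·2^17 = 18·131072 = 2359296.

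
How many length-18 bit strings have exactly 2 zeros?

Choose the 2 positions: C(18,2) = 153.

153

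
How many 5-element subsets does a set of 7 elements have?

21

C(7,5) = C(7,2) by symmetry.
C(7,2) = (7·6) / 2! = 42 / 2 = 21.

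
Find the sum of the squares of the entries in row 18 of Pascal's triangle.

By Vandermonde's identity, Σ C(18,j)² = C(36,18) = 9075135300.

9075135300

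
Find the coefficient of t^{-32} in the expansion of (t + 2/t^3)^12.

24576

General term: C(12,j)·(t)^j·(2/t^3)^(12-j), with t-exponent 1j − 3(12−j) = 4j − 36.
Set 4j − 36 = -32: j = 1.
C(12,1) = 12; 1^1 = 1; 2^11 = 2048.
Coefficient = 12 · 1 · 2048 = 24576.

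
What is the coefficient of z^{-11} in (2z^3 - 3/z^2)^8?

General term: C(8,j)·(2z^3)^j·(-3/z^2)^(8-j), with z-exponent 3j − 2(8−j) = 5j − 16.
Set 5j − 16 = -11: j = 1.
C(8,1) = 8; 2^1 = 2; (-3)^7 = -2187.
Coefficient = 8 · 2 · (-2187) = -34992.

-34992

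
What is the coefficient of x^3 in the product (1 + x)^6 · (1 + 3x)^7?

2414

Coefficient of x^3 = Σ_{j} C(6,j)·1^j·C(7,3-j)·3^(3-j) for j from 0 to 3.
= 945 + 1134 + 315 + 20 = 2414.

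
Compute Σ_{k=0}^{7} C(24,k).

1 + 24 + 276 + 2024 + 10626 + 42504 + 134596 + 346104 = 536155.

536155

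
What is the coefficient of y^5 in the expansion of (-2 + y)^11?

The general term is C(11,j)·(-2)^j·(y)^(11-j); the y^5 term has j = 6.
C(11,6) = 462.
Coefficient = C(11,6) · (-2)^6 = 462 · 64 = 29568.

29568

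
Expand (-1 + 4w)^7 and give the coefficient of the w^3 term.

2240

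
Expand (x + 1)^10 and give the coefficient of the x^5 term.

The general term is C(10,j)·(x)^j·(1)^(10-j); the x^5 term has j = 5.
C(10,5) = 252.
Coefficient = C(10,5) = 252.

252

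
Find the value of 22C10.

C(22,10) = (22·21·20·19·18·17·16·15·14·13) / 10! = 2346549004800 / 3628800 = 646646.

646646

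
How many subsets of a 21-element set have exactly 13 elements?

Choose the 13 positions: C(21,13) = 203490.

203490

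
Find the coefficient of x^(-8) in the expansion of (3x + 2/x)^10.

15360

General term: C(10,j)·(3x)^j·(2/x)^(10-j), with x-exponent 1j − 1(10−j) = 2j − 10.
Set 2j − 10 = -8: j = 1.
C(10,1) = 10; 3^1 = 3; 2^9 = 512.
Coefficient = 10 · 3 · 512 = 15360.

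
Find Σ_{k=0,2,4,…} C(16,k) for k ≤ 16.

32768

Even-k terms of row 16 sum to 2^15 = 32768.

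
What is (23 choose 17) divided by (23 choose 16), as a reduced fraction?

C(n,k+1)/C(n,k) = (n−k)/(k+1) = (23−16)/(16+1) = 7/17.

7/17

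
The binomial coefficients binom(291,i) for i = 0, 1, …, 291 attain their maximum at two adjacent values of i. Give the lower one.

145

For odd n = 291, C(291,i) peaks at i = (n−1)/2 and (n+1)/2; the lower is 145.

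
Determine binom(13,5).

1287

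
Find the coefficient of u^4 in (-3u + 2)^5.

810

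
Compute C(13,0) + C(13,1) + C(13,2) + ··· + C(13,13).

Setting x = 1 in (1+x)^13 gives Σ C(13,j) = 2^13 = 8192.

8192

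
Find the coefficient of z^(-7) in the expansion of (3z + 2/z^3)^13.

270208224

General term: C(13,j)·(3z)^j·(2/z^3)^(13-j), with z-exponent 1j − 3(13−j) = 4j − 39.
Set 4j − 39 = -7: j = 8.
C(13,8) = 1287; 3^8 = 6561; 2^5 = 32.
Coefficient = 1287 · 6561 · 32 = 270208224.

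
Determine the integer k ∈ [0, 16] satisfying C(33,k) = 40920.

C(33,k) increases on 0 ≤ k ≤ 16. C(33,3) = 5456 and C(33,4) = 40920, so k = 4.

4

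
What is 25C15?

C(25,15) = C(25,10) by symmetry.
C(25,10) = (25·24·23·22·21·20·19·18·17·16) / 10! = 11861676288000 / 3628800 = 3268760.

3268760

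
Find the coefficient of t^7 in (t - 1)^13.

1716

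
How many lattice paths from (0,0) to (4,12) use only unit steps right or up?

1820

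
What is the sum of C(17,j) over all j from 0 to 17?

131072

The entries of row 17 sum to 2^17 = 131072.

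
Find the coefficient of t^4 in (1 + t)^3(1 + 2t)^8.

Coefficient of t^4 = Σ_{j} C(3,j)·1^j·C(8,4-j)·2^(4-j) for j from 0 to 3.
= 1120 + 1344 + 336 + 16 = 2816.

2816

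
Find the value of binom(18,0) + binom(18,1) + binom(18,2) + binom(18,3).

1 + 18 + 153 + 816 = 988.

988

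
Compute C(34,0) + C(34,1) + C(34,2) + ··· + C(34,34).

The entries of row 34 sum to 2^34 = 17179869184.

17179869184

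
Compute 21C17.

C(21,17) = C(21,4) by symmetry.
C(21,4) = (21·20·19·18) / 4! = 143640 / 24 = 5985.

5985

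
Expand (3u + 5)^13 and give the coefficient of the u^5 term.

The general term is C(13,j)·(3u)^j·(5)^(13-j); the u^5 term has j = 5.
C(13,5) = 1287.
Coefficient = C(13,5) · 3^5 · 5^8 = 1287 · 243 · 390625 = 122164453125.

122164453125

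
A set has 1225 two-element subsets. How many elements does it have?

50

n(n−1)/2 = 1225 ⇒ n(n−1) = 2450. Since 50·49 = 2450, n = 50.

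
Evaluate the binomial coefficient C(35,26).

C(35,26) = C(35,9) by symmetry.
C(35,9) = (35·34·33·32·31·30·29·28·27) / 9! = 25622035084800 / 362880 = 70607460.

70607460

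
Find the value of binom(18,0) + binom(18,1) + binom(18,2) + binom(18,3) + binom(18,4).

4048

1 + 18 + 153 + 816 + 3060 = 4048.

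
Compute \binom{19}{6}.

C(19,6) = (19·18·17·16·15·14) / 6! = 19535040 / 720 = 27132.

27132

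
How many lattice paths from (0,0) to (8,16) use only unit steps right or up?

Each path is a sequence of 24 steps with 8 rights: C(24,8) = 735471.

735471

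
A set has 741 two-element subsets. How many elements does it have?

39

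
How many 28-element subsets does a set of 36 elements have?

C(36,28) = C(36,8) by symmetry.
C(36,8) = (36·35·34·33·32·31·30·29) / 8! = 1220096908800 / 40320 = 30260340.

30260340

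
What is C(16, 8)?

12870

C(16,8) = (16·15·14·13·12·11·10·9) / 8! = 518918400 / 40320 = 12870.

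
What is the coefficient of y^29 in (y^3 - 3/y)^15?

110565

General term: C(15,j)·(y^3)^j·(-3/y)^(15-j), with y-exponent 3j − 1(15−j) = 4j − 15.
Set 4j − 15 = 29: j = 11.
C(15,11) = 1365; 1^11 = 1; (-3)^4 = 81.
Coefficient = 1365 · 1 · 81 = 110565.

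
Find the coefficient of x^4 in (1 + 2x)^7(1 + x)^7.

Coefficient of x^4 = Σ_{j} C(7,j)·2^j·C(7,4-j)·1^(4-j) for j from 0 to 4.
= 35 + 490 + 1764 + 1960 + 560 = 4809.

4809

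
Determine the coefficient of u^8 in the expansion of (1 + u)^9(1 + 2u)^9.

Coefficient of u^8 = Σ_{j} C(9,j)·1^j·C(9,8-j)·2^(8-j) for j from 0 to 8.
= 2304 + 41472 + 193536 + 338688 + 254016 + 84672 + 12096 + 648 + 9 = 927441.

927441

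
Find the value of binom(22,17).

C(22,17) = C(22,5) by symmetry.
C(22,5) = (22·21·20·19·18) / 5! = 3160080 / 120 = 26334.

26334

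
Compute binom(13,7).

C(13,7) = C(13,6) by symmetry.
C(13,6) = (13·12·11·10·9·8) / 6! = 1235520 / 720 = 1716.

1716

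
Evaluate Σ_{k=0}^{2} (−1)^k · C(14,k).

78

The partial alternating sum Σ_{k=0}^{2} (−1)^k C(14,k) = (−1)^2 C(13,2) = 78.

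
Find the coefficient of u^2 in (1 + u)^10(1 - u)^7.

Coefficient of u^2 = Σ_{j} C(10,j)·1^j·C(7,2-j)·(-1)^(2-j) for j from 0 to 2.
= 21 + (-70) + 45 = -4.

-4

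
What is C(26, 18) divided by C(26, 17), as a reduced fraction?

C(n,k+1)/C(n,k) = (n−k)/(k+1) = (26−17)/(17+1) = 9/18 = 1/2.

1/2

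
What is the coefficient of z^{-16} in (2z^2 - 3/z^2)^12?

15588936

General term: C(12,j)·(2z^2)^j·(-3/z^2)^(12-j), with z-exponent 2j − 2(12−j) = 4j − 24.
Set 4j − 24 = -16: j = 2.
C(12,2) = 66; 2^2 = 4; (-3)^10 = 59049.
Coefficient = 66 · 4 · 59049 = 15588936.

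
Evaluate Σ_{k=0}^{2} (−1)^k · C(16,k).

The partial alternating sum Σ_{k=0}^{2} (−1)^k C(16,k) = (−1)^2 C(15,2) = 105.

105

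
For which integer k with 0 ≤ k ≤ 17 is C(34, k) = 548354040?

C(34,k) increases on 0 ≤ k ≤ 17. C(34,11) = 286097760 and C(34,12) = 548354040, so k = 12.

12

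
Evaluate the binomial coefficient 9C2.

36

C(9,2) = (9·8) / 2! = 72 / 2 = 36.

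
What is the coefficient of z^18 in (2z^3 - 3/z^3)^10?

General term: C(10,j)·(2z^3)^j·(-3/z^3)^(10-j), with z-exponent 3j − 3(10−j) = 6j − 30.
Set 6j − 30 = 18: j = 8.
C(10,8) = 45; 2^8 = 256; (-3)^2 = 9.
Coefficient = 45 · 256 · 9 = 103680.

103680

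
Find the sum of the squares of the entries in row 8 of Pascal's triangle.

12870

Σ C(8,i)² is the coefficient of x^8 in (1+x)^8(1+x)^8 = (1+x)^16, i.e. C(16,8) = 12870.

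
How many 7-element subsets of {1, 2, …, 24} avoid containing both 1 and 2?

319770

All 7-subsets: C(24,7) = 346104. Those containing both fixed elements: C(22,5) = 26334.
346104 − 26334 = 319770.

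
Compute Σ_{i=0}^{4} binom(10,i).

386

1 + 10 + 45 + 120 + 210 = 386.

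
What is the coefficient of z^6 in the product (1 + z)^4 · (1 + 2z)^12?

215336

Coefficient of z^6 = Σ_{j} C(4,j)·1^j·C(12,6-j)·2^(6-j) for j from 0 to 4.
= 59136 + 101376 + 47520 + 7040 + 264 = 215336.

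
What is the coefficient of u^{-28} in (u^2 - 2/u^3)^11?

General term: C(11,j)·(u^2)^j·(-2/u^3)^(11-j), with u-exponent 2j − 3(11−j) = 5j − 33.
Set 5j − 33 = -28: j = 1.
C(11,1) = 11; 1^1 = 1; (-2)^10 = 1024.
Coefficient = 11 · 1 · 1024 = 11264.

11264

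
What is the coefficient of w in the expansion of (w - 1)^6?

-6

The general term is C(6,j)·(w)^j·(-1)^(6-j); the w^1 term has j = 1.
C(6,1) = 6.
Coefficient = C(6,1) · (-1)^5 = 6 · (-1) = -6.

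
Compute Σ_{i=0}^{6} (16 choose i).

14893

1 + 16 + 120 + 560 + 1820 + 4368 + 8008 = 14893.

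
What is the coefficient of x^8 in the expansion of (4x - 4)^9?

The general term is C(9,j)·(4x)^j·(-4)^(9-j); the x^8 term has j = 8.
C(9,8) = 9.
Coefficient = C(9,8) · 4^8 · (-4)^1 = 9 · 65536 · (-4) = -2359296.

-2359296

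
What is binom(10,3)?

120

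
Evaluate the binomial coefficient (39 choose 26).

8122425444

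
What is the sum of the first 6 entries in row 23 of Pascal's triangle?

44552

1 + 23 + 253 + 1771 + 8855 + 33649 = 44552.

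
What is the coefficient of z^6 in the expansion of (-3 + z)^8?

The general term is C(8,j)·(-3)^j·(z)^(8-j); the z^6 term has j = 2.
C(8,2) = 28.
Coefficient = C(8,2) · (-3)^2 = 28 · 9 = 252.

252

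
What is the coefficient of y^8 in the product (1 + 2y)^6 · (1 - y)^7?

72

Coefficient of y^8 = Σ_{j} C(6,j)·2^j·C(7,8-j)·(-1)^(8-j) for j from 1 to 6.
= (-12) + 420 + (-3360) + 8400 + (-6720) + 1344 = 72.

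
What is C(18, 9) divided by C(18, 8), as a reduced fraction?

C(n,k+1)/C(n,k) = (n−k)/(k+1) = (18−8)/(8+1) = 10/9.

10/9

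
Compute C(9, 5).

126

C(9,5) = C(9,4) by symmetry.
C(9,4) = (9·8·7·6) / 4! = 3024 / 24 = 126.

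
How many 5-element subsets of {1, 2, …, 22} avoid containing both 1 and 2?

25194

All 5-subsets: C(22,5) = 26334. Those containing both fixed elements: C(20,3) = 1140.
26334 − 1140 = 25194.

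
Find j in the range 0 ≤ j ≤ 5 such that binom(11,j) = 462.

5

C(11,j) increases on 0 ≤ j ≤ 5. C(11,4) = 330 and C(11,5) = 462, so j = 5.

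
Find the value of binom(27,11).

13037895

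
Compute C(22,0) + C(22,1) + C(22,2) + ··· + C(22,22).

4194304

Setting x = 1 in (1+x)^22 gives Σ C(22,k) = 2^22 = 4194304.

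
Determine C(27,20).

888030

C(27,20) = C(27,7) by symmetry.
C(27,7) = (27·26·25·24·23·22·21) / 7! = 4475671200 / 5040 = 888030.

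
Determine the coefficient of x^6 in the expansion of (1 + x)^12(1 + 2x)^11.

Coefficient of x^6 = Σ_{j} C(12,j)·1^j·C(11,6-j)·2^(6-j) for j from 0 to 6.
= 29568 + 177408 + 348480 + 290400 + 108900 + 17424 + 924 = 973104.

973104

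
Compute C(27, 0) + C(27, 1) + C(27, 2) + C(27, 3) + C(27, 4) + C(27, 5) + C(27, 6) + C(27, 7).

1285624

1 + 27 + 351 + 2925 + 17550 + 80730 + 296010 + 888030 = 1285624.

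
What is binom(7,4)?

35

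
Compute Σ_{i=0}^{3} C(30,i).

4526

1 + 30 + 435 + 4060 = 4526.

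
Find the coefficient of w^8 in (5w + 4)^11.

4125000000

The general term is C(11,j)·(5w)^j·(4)^(11-j); the w^8 term has j = 8.
C(11,8) = 165.
Coefficient = C(11,8) · 5^8 · 4^3 = 165 · 390625 · 64 = 4125000000.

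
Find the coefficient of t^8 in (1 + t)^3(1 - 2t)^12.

-25344

Coefficient of t^8 = Σ_{j} C(3,j)·1^j·C(12,8-j)·(-2)^(8-j) for j from 0 to 3.
= 126720 + (-304128) + 177408 + (-25344) = -25344.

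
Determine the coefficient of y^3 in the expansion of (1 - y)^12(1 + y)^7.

25

Coefficient of y^3 = Σ_{j} C(12,j)·(-1)^j·C(7,3-j)·1^(3-j) for j from 0 to 3.
= 35 + (-252) + 462 + (-220) = 25.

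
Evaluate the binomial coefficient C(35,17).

C(35,17) = (35·34·33·32·31·30·29·28·27·26·25·24·23·22·21·20·19) / 17! = 1613955767240110694400000 / 355687428096000 = 4537567650.

4537567650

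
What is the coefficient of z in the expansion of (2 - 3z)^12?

The general term is C(12,j)·(2)^j·(-3z)^(12-j); the z^1 term has j = 11.
C(12,11) = 12.
Coefficient = C(12,11) · 2^11 · (-3)^1 = 12 · 2048 · (-3) = -73728.

-73728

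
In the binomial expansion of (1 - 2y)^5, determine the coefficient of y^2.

The general term is C(5,j)·(1)^j·(-2y)^(5-j); the y^2 term has j = 3.
C(5,3) = 10.
Coefficient = C(5,3) · (-2)^2 = 10 · 4 = 40.

40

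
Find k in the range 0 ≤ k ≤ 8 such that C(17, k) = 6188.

5

C(17,k) increases on 0 ≤ k ≤ 8. C(17,4) = 2380 and C(17,5) = 6188, so k = 5.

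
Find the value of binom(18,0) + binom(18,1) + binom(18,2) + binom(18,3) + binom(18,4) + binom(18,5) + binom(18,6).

1 + 18 + 153 + 816 + 3060 + 8568 + 18564 = 31180.

31180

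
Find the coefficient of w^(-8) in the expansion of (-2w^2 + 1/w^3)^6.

General term: C(6,j)·(-2w^2)^j·(1/w^3)^(6-j), with w-exponent 2j − 3(6−j) = 5j − 18.
Set 5j − 18 = -8: j = 2.
C(6,2) = 15; (-2)^2 = 4; 1^4 = 1.
Coefficient = 15 · 4 · 1 = 60.

60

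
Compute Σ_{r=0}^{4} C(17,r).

3214

1 + 17 + 136 + 680 + 2380 = 3214.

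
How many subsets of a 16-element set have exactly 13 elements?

Choose the 13 positions: C(16,13) = 560.

560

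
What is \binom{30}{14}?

C(30,14) = (30·29·28·27·26·25·24·23·22·21·20·19·18·17) / 14! = 12677700308232960000 / 87178291200 = 145422675.

145422675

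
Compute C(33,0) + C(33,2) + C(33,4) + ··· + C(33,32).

4294967296

Half of (1+1)^33 + (1−1)^33 gives the even-index sum: 2^32 = 4294967296.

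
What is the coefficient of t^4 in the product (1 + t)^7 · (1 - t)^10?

Coefficient of t^4 = Σ_{j} C(7,j)·1^j·C(10,4-j)·(-1)^(4-j) for j from 0 to 4.
= 210 + (-840) + 945 + (-350) + 35 = 0.

0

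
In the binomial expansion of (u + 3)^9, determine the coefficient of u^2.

78732

The general term is C(9,j)·(u)^j·(3)^(9-j); the u^2 term has j = 2.
C(9,2) = 36.
Coefficient = C(9,2) · 3^7 = 36 · 2187 = 78732.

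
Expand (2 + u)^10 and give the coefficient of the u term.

5120

The general term is C(10,j)·(2)^j·(u)^(10-j); the u^1 term has j = 9.
C(10,9) = 10.
Coefficient = C(10,9) · 2^9 = 10 · 512 = 5120.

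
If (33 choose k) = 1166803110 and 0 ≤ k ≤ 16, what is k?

C(33,k) increases on 0 ≤ k ≤ 16. C(33,15) = 1037158320 and C(33,16) = 1166803110, so k = 16.

16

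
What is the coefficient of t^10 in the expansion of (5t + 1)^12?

The general term is C(12,j)·(5t)^j·(1)^(12-j); the t^10 term has j = 10.
C(12,10) = 66.
Coefficient = C(12,10) · 5^10 = 66 · 9765625 = 644531250.

644531250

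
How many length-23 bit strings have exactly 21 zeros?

Choose the 21 positions: C(23,21) = 253.

253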